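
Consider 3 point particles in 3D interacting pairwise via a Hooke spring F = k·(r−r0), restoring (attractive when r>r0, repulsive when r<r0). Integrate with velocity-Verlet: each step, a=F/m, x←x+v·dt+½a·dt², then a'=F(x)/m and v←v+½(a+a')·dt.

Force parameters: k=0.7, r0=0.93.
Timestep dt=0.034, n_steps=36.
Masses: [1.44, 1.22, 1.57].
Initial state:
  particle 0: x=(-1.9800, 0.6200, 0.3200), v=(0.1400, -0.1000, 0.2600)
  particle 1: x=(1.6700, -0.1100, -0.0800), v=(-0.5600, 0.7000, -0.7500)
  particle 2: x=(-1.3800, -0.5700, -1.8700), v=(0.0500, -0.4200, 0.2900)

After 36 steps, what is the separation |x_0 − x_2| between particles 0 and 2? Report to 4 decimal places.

1.2071

step 0: x0=(-1.9800, 0.6200, 0.3200) x1=(1.6700, -0.1100, -0.0800) x2=(-1.3800, -0.5700, -1.8700)
step 1: x0=(-1.9744, 0.6162, 0.3284) x1=(1.6493, -0.0861, -0.1058) x2=(-1.3778, -0.5840, -1.8594)
step 2: x0=(-1.9670, 0.6117, 0.3358) x1=(1.6253, -0.0622, -0.1323) x2=(-1.3747, -0.5974, -1.8475)
step 3: x0=(-1.9579, 0.6065, 0.3422) x1=(1.5981, -0.0381, -0.1594) x2=(-1.3706, -0.6102, -1.8342)
step 4: x0=(-1.9471, 0.6006, 0.3476) x1=(1.5677, -0.0140, -0.1870) x2=(-1.3656, -0.6224, -1.8195)
step 5: x0=(-1.9346, 0.5940, 0.3520) x1=(1.5341, 0.0101, -0.2152) x2=(-1.3597, -0.6340, -1.8035)
step 6: x0=(-1.9205, 0.5867, 0.3555) x1=(1.4975, 0.0342, -0.2439) x2=(-1.3529, -0.6449, -1.7863)
step 7: x0=(-1.9048, 0.5788, 0.3579) x1=(1.4578, 0.0582, -0.2730) x2=(-1.3452, -0.6552, -1.7677)
step 8: x0=(-1.8874, 0.5702, 0.3593) x1=(1.4152, 0.0821, -0.3025) x2=(-1.3367, -0.6648, -1.7479)
step 9: x0=(-1.8686, 0.5609, 0.3597) x1=(1.3696, 0.1059, -0.3323) x2=(-1.3273, -0.6737, -1.7269)
step 10: x0=(-1.8482, 0.5511, 0.3591) x1=(1.3213, 0.1296, -0.3625) x2=(-1.3172, -0.6820, -1.7048)
step 11: x0=(-1.8264, 0.5406, 0.3574) x1=(1.2702, 0.1531, -0.3930) x2=(-1.3063, -0.6896, -1.6814)
step 12: x0=(-1.8032, 0.5295, 0.3548) x1=(1.2165, 0.1764, -0.4237) x2=(-1.2946, -0.6964, -1.6570)
step 13: x0=(-1.7786, 0.5179, 0.3511) x1=(1.1603, 0.1995, -0.4546) x2=(-1.2822, -0.7026, -1.6315)
step 14: x0=(-1.7526, 0.5058, 0.3465) x1=(1.1016, 0.2223, -0.4856) x2=(-1.2691, -0.7081, -1.6050)
step 15: x0=(-1.7254, 0.4931, 0.3409) x1=(1.0406, 0.2448, -0.5168) x2=(-1.2553, -0.7129, -1.5774)
step 16: x0=(-1.6970, 0.4799, 0.3343) x1=(0.9773, 0.2670, -0.5480) x2=(-1.2409, -0.7170, -1.5490)
step 17: x0=(-1.6675, 0.4663, 0.3267) x1=(0.9118, 0.2889, -0.5793) x2=(-1.2259, -0.7204, -1.5196)
step 18: x0=(-1.6368, 0.4522, 0.3182) x1=(0.8444, 0.3105, -0.6105) x2=(-1.2104, -0.7231, -1.4893)
step 19: x0=(-1.6051, 0.4377, 0.3088) x1=(0.7750, 0.3317, -0.6418) x2=(-1.1943, -0.7251, -1.4583)
step 20: x0=(-1.5724, 0.4227, 0.2984) x1=(0.7038, 0.3525, -0.6729) x2=(-1.1777, -0.7265, -1.4264)
step 21: x0=(-1.5387, 0.4074, 0.2872) x1=(0.6310, 0.3729, -0.7040) x2=(-1.1606, -0.7272, -1.3939)
step 22: x0=(-1.5043, 0.3917, 0.2752) x1=(0.5565, 0.3929, -0.7349) x2=(-1.1432, -0.7272, -1.3606)
step 23: x0=(-1.4690, 0.3756, 0.2623) x1=(0.4807, 0.4124, -0.7657) x2=(-1.1253, -0.7266, -1.3267)
step 24: x0=(-1.4330, 0.3593, 0.2486) x1=(0.4035, 0.4316, -0.7962) x2=(-1.1071, -0.7254, -1.2922)
step 25: x0=(-1.3963, 0.3427, 0.2341) x1=(0.3250, 0.4503, -0.8266) x2=(-1.0885, -0.7236, -1.2572)
step 26: x0=(-1.3590, 0.3258, 0.2189) x1=(0.2455, 0.4686, -0.8567) x2=(-1.0697, -0.7212, -1.2217)
step 27: x0=(-1.3211, 0.3086, 0.2029) x1=(0.1650, 0.4864, -0.8865) x2=(-1.0506, -0.7183, -1.1858)
step 28: x0=(-1.2828, 0.2912, 0.1863) x1=(0.0837, 0.5039, -0.9161) x2=(-1.0312, -0.7148, -1.1494)
step 29: x0=(-1.2440, 0.2737, 0.1691) x1=(0.0016, 0.5209, -0.9455) x2=(-1.0117, -0.7108, -1.1126)
step 30: x0=(-1.2049, 0.2559, 0.1513) x1=(-0.0812, 0.5374, -0.9745) x2=(-0.9920, -0.7063, -1.0756)
step 31: x0=(-1.1654, 0.2380, 0.1329) x1=(-0.1645, 0.5536, -1.0032) x2=(-0.9722, -0.7014, -1.0383)
step 32: x0=(-1.1257, 0.2200, 0.1140) x1=(-0.2483, 0.5694, -1.0317) x2=(-0.9522, -0.6960, -1.0007)
step 33: x0=(-1.0858, 0.2019, 0.0947) x1=(-0.3325, 0.5848, -1.0598) x2=(-0.9322, -0.6902, -0.9629)
step 34: x0=(-1.0457, 0.1836, 0.0749) x1=(-0.4170, 0.5998, -1.0877) x2=(-0.9120, -0.6841, -0.9250)
step 35: x0=(-1.0054, 0.1653, 0.0548) x1=(-0.5017, 0.6144, -1.1153) x2=(-0.8919, -0.6776, -0.8869)
step 36: x0=(-0.9651, 0.1470, 0.0343) x1=(-0.5866, 0.6287, -1.1425) x2=(-0.8716, -0.6707, -0.8487)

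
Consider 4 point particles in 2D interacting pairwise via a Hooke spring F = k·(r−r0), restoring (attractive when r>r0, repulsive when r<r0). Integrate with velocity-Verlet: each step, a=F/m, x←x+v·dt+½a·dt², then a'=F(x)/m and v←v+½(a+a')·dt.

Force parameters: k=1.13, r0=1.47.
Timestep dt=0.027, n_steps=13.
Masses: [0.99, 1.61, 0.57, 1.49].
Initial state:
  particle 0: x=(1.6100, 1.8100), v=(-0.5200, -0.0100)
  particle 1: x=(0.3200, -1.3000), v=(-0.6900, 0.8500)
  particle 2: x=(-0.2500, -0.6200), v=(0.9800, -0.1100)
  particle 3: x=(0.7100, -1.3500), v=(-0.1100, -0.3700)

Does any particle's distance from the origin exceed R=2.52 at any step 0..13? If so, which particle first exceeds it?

step 0: x0=(1.6100, 1.8100) x1=(0.3200, -1.3000) x2=(-0.2500, -0.6200) x3=(0.7100, -1.3500)
step 1: x0=(1.5950, 1.8077) x1=(0.3014, -1.2767) x2=(-0.2233, -0.6216) x3=(0.7075, -1.3596)
step 2: x0=(1.5783, 1.8016) x1=(0.2828, -1.2526) x2=(-0.1961, -0.6205) x3=(0.7060, -1.3684)
step 3: x0=(1.5598, 1.7915) x1=(0.2643, -1.2278) x2=(-0.1685, -0.6165) x3=(0.7054, -1.3765)
step 4: x0=(1.5396, 1.7775) x1=(0.2459, -1.2023) x2=(-0.1406, -0.6096) x3=(0.7058, -1.3840)
step 5: x0=(1.5177, 1.7598) x1=(0.2276, -1.1761) x2=(-0.1124, -0.5997) x3=(0.7070, -1.3908)
step 6: x0=(1.4942, 1.7383) x1=(0.2094, -1.1493) x2=(-0.0840, -0.5869) x3=(0.7091, -1.3970)
step 7: x0=(1.4692, 1.7133) x1=(0.1913, -1.1218) x2=(-0.0555, -0.5710) x3=(0.7120, -1.4026)
step 8: x0=(1.4427, 1.6846) x1=(0.1734, -1.0937) x2=(-0.0267, -0.5521) x3=(0.7157, -1.4076)
step 9: x0=(1.4147, 1.6526) x1=(0.1556, -1.0652) x2=(0.0022, -0.5302) x3=(0.7201, -1.4121)
step 10: x0=(1.3854, 1.6173) x1=(0.1379, -1.0361) x2=(0.0314, -0.5053) x3=(0.7253, -1.4161)
step 11: x0=(1.3548, 1.5788) x1=(0.1203, -1.0066) x2=(0.0608, -0.4773) x3=(0.7310, -1.4195)
step 12: x0=(1.3230, 1.5372) x1=(0.1028, -0.9768) x2=(0.0906, -0.4465) x3=(0.7375, -1.4225)
step 13: x0=(1.2901, 1.4929) x1=(0.0852, -0.9466) x2=(0.1207, -0.4130) x3=(0.7444, -1.4250)

no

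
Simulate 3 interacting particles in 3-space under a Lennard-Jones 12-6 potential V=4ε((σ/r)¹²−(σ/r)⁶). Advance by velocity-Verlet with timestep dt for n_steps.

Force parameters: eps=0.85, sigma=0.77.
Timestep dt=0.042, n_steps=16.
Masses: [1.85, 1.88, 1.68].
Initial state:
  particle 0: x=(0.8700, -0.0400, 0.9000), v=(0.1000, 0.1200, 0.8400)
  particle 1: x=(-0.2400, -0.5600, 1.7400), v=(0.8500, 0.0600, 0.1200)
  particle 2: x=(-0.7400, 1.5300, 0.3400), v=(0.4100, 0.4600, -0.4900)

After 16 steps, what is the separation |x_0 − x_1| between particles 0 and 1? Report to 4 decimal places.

0.7741

step 0: x0=(0.8700, -0.0400, 0.9000) x1=(-0.2400, -0.5600, 1.7400) x2=(-0.7400, 1.5300, 0.3400)
step 1: x0=(0.8741, -0.0350, 0.9353) x1=(-0.2042, -0.5574, 1.7450) x2=(-0.7228, 1.5493, 0.3194)
step 2: x0=(0.8780, -0.0301, 0.9709) x1=(-0.1682, -0.5548, 1.7498) x2=(-0.7055, 1.5686, 0.2989)
step 3: x0=(0.8816, -0.0253, 1.0066) x1=(-0.1319, -0.5520, 1.7544) x2=(-0.6883, 1.5879, 0.2783)
step 4: x0=(0.8849, -0.0207, 1.0425) x1=(-0.0954, -0.5490, 1.7588) x2=(-0.6710, 1.6072, 0.2577)
step 5: x0=(0.8878, -0.0163, 1.0787) x1=(-0.0584, -0.5458, 1.7629) x2=(-0.6538, 1.6264, 0.2372)
step 6: x0=(0.8902, -0.0121, 1.1153) x1=(-0.0210, -0.5424, 1.7666) x2=(-0.6365, 1.6457, 0.2166)
step 7: x0=(0.8920, -0.0083, 1.1522) x1=(0.0170, -0.5386, 1.7700) x2=(-0.6193, 1.6650, 0.1961)
step 8: x0=(0.8931, -0.0049, 1.1897) x1=(0.0557, -0.5343, 1.7728) x2=(-0.6020, 1.6842, 0.1756)
step 9: x0=(0.8932, -0.0021, 1.2278) x1=(0.0953, -0.5296, 1.7750) x2=(-0.5847, 1.7034, 0.1550)
step 10: x0=(0.8923, -0.0001, 1.2667) x1=(0.1361, -0.5240, 1.7764) x2=(-0.5674, 1.7226, 0.1345)
step 11: x0=(0.8899, 0.0010, 1.3066) x1=(0.1782, -0.5175, 1.7769) x2=(-0.5501, 1.7419, 0.1140)
step 12: x0=(0.8858, 0.0009, 1.3475) x1=(0.2220, -0.5098, 1.7763) x2=(-0.5328, 1.7611, 0.0935)
step 13: x0=(0.8799, -0.0006, 1.3896) x1=(0.2675, -0.5007, 1.7746) x2=(-0.5155, 1.7803, 0.0729)
step 14: x0=(0.8734, -0.0027, 1.4322) x1=(0.3137, -0.4911, 1.7724) x2=(-0.4982, 1.7995, 0.0524)
step 15: x0=(0.8714, -0.0007, 1.4719) x1=(0.3554, -0.4855, 1.7730) x2=(-0.4809, 1.8187, 0.0319)
step 16: x0=(0.8866, 0.0174, 1.5016) x1=(0.3801, -0.4957, 1.7835) x2=(-0.4636, 1.8379, 0.0114)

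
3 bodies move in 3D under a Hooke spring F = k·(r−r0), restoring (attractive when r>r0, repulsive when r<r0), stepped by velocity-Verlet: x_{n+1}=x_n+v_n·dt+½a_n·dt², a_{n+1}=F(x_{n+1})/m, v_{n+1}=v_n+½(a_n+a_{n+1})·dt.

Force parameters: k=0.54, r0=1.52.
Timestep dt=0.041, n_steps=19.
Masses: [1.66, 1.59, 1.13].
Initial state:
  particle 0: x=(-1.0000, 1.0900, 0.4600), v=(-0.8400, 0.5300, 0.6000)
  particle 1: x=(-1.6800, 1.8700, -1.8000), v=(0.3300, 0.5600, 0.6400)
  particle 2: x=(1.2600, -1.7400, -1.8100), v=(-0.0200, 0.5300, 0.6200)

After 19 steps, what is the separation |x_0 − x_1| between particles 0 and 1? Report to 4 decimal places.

2.0702

step 0: x0=(-1.0000, 1.0900, 0.4600) x1=(-1.6800, 1.8700, -1.8000) x2=(1.2600, -1.7400, -1.8100)
step 1: x0=(-1.0341, 1.1113, 0.4840) x1=(-1.6658, 1.8922, -1.7735) x2=(1.2578, -1.7166, -1.7840)
step 2: x0=(-1.0676, 1.1318, 0.5066) x1=(-1.6504, 1.9128, -1.7465) x2=(1.2528, -1.6897, -1.7568)
step 3: x0=(-1.1003, 1.1514, 0.5281) x1=(-1.6337, 1.9319, -1.7191) x2=(1.2451, -1.6594, -1.7284)
step 4: x0=(-1.1323, 1.1703, 0.5482) x1=(-1.6158, 1.9494, -1.6911) x2=(1.2346, -1.6258, -1.6989)
step 5: x0=(-1.1636, 1.1882, 0.5671) x1=(-1.5968, 1.9654, -1.6627) x2=(1.2213, -1.5888, -1.6682)
step 6: x0=(-1.1941, 1.2054, 0.5848) x1=(-1.5765, 1.9799, -1.6338) x2=(1.2053, -1.5484, -1.6363)
step 7: x0=(-1.2239, 1.2217, 0.6012) x1=(-1.5552, 1.9929, -1.6045) x2=(1.1866, -1.5047, -1.6032)
step 8: x0=(-1.2528, 1.2373, 0.6165) x1=(-1.5327, 2.0044, -1.5747) x2=(1.1652, -1.4578, -1.5691)
step 9: x0=(-1.2810, 1.2520, 0.6305) x1=(-1.5092, 2.0145, -1.5445) x2=(1.1411, -1.4077, -1.5338)
step 10: x0=(-1.3084, 1.2660, 0.6434) x1=(-1.4846, 2.0232, -1.5138) x2=(1.1144, -1.3544, -1.4974)
step 11: x0=(-1.3350, 1.2791, 0.6552) x1=(-1.4591, 2.0304, -1.4827) x2=(1.0851, -1.2981, -1.4599)
step 12: x0=(-1.3607, 1.2916, 0.6658) x1=(-1.4326, 2.0364, -1.4512) x2=(1.0533, -1.2387, -1.4214)
step 13: x0=(-1.3857, 1.3033, 0.6754) x1=(-1.4052, 2.0410, -1.4193) x2=(1.0190, -1.1764, -1.3818)
step 14: x0=(-1.4098, 1.3142, 0.6839) x1=(-1.3769, 2.0443, -1.3870) x2=(0.9823, -1.1113, -1.3412)
step 15: x0=(-1.4331, 1.3245, 0.6913) x1=(-1.3478, 2.0464, -1.3544) x2=(0.9433, -1.0433, -1.2996)
step 16: x0=(-1.4556, 1.3341, 0.6978) x1=(-1.3180, 2.0473, -1.3213) x2=(0.9019, -0.9728, -1.2571)
step 17: x0=(-1.4773, 1.3431, 0.7033) x1=(-1.2874, 2.0471, -1.2880) x2=(0.8584, -0.8997, -1.2137)
step 18: x0=(-1.4983, 1.3514, 0.7078) x1=(-1.2561, 2.0457, -1.2542) x2=(0.8127, -0.8241, -1.1694)
step 19: x0=(-1.5184, 1.3592, 0.7115) x1=(-1.2242, 2.0434, -1.2201) x2=(0.7650, -0.7462, -1.1242)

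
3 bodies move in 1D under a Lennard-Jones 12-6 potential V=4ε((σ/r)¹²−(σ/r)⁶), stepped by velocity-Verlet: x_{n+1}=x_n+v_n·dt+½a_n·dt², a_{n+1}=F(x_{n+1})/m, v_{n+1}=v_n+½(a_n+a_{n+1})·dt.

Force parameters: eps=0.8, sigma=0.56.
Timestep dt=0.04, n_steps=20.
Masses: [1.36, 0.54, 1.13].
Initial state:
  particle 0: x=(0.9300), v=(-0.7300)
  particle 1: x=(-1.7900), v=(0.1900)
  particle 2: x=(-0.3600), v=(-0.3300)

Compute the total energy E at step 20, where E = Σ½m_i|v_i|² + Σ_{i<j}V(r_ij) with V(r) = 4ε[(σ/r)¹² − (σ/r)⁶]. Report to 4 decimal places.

0.4017

step 0: x0=(0.9300) x1=(-1.7900) x2=(-0.3600)
step 1: x0=(0.9007) x1=(-1.7823) x2=(-0.3732)
step 2: x0=(0.8714) x1=(-1.7745) x2=(-0.3863)
step 3: x0=(0.8418) x1=(-1.7665) x2=(-0.3993)
step 4: x0=(0.8122) x1=(-1.7583) x2=(-0.4122)
step 5: x0=(0.7823) x1=(-1.7499) x2=(-0.4250)
step 6: x0=(0.7523) x1=(-1.7412) x2=(-0.4377)
step 7: x0=(0.7221) x1=(-1.7322) x2=(-0.4503)
step 8: x0=(0.6916) x1=(-1.7230) x2=(-0.4628)
step 9: x0=(0.6609) x1=(-1.7134) x2=(-0.4751)
step 10: x0=(0.6299) x1=(-1.7034) x2=(-0.4873)
step 11: x0=(0.5986) x1=(-1.6930) x2=(-0.4994)
step 12: x0=(0.5670) x1=(-1.6821) x2=(-0.5112)
step 13: x0=(0.5349) x1=(-1.6705) x2=(-0.5229)
step 14: x0=(0.5024) x1=(-1.6584) x2=(-0.5343)
step 15: x0=(0.4694) x1=(-1.6455) x2=(-0.5454)
step 16: x0=(0.4358) x1=(-1.6317) x2=(-0.5563)
step 17: x0=(0.4015) x1=(-1.6168) x2=(-0.5668)
step 18: x0=(0.3664) x1=(-1.6008) x2=(-0.5769)
step 19: x0=(0.3303) x1=(-1.5834) x2=(-0.5865)
step 20: x0=(0.2931) x1=(-1.5642) x2=(-0.5956)
step 0 velocities: v0=(-0.7300) v1=(0.1900) v2=(-0.3300)
step 0: KE=0.4336, PE=-0.0330, E=0.4006
step 20 velocities: v0=(-0.9483) v1=(0.5044) v2=(-0.2175)
step 20: KE=0.7069, PE=-0.3052, E=0.4017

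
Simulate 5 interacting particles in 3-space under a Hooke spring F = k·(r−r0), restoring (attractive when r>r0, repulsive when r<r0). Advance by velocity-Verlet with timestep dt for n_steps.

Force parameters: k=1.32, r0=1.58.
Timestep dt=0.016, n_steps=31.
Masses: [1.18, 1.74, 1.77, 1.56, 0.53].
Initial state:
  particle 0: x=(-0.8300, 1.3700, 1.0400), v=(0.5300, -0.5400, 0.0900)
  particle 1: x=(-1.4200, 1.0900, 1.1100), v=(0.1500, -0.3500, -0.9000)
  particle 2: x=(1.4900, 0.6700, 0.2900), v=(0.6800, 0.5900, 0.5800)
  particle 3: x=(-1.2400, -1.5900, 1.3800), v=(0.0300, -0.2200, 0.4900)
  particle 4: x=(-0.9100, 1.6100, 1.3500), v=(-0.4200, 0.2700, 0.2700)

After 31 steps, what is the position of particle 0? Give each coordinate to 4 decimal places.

step 0: x0=(-0.8300, 1.3700, 1.0400) x1=(-1.4200, 1.0900, 1.1100) x2=(1.4900, 0.6700, 0.2900) x3=(-1.2400, -1.5900, 1.3800) x4=(-0.9100, 1.6100, 1.3500)
step 1: x0=(-0.8213, 1.3611, 1.0413) x1=(-1.4176, 1.0842, 1.0956) x2=(1.5004, 0.6794, 0.2994) x3=(-1.2393, -1.5929, 1.3877) x4=(-0.9163, 1.6141, 1.3546)
step 2: x0=(-0.8120, 1.3516, 1.0422) x1=(-1.4152, 1.0779, 1.0810) x2=(1.5099, 0.6887, 0.3092) x3=(-1.2382, -1.5947, 1.3953) x4=(-0.9220, 1.6176, 1.3596)
step 3: x0=(-0.8023, 1.3415, 1.0429) x1=(-1.4127, 1.0712, 1.0664) x2=(1.5184, 0.6979, 0.3193) x3=(-1.2367, -1.5952, 1.4026) x4=(-0.9269, 1.6207, 1.3650)
step 4: x0=(-0.7920, 1.3309, 1.0433) x1=(-1.4102, 1.0641, 1.0517) x2=(1.5260, 0.7071, 0.3298) x3=(-1.2348, -1.5946, 1.4097) x4=(-0.9311, 1.6233, 1.3709)
step 5: x0=(-0.7812, 1.3197, 1.0435) x1=(-1.4077, 1.0566, 1.0369) x2=(1.5327, 0.7161, 0.3405) x3=(-1.2325, -1.5928, 1.4167) x4=(-0.9346, 1.6254, 1.3772)
step 6: x0=(-0.7699, 1.3080, 1.0434) x1=(-1.4051, 1.0486, 1.0220) x2=(1.5384, 0.7250, 0.3516) x3=(-1.2298, -1.5899, 1.4234) x4=(-0.9375, 1.6269, 1.3839)
step 7: x0=(-0.7581, 1.2957, 1.0431) x1=(-1.4025, 1.0403, 1.0069) x2=(1.5431, 0.7338, 0.3630) x3=(-1.2267, -1.5857, 1.4299) x4=(-0.9398, 1.6280, 1.3910)
step 8: x0=(-0.7457, 1.2829, 1.0425) x1=(-1.3998, 1.0315, 0.9918) x2=(1.5469, 0.7425, 0.3747) x3=(-1.2231, -1.5804, 1.4362) x4=(-0.9414, 1.6285, 1.3986)
step 9: x0=(-0.7329, 1.2695, 1.0418) x1=(-1.3971, 1.0224, 0.9766) x2=(1.5498, 0.7511, 0.3867) x3=(-1.2192, -1.5739, 1.4422) x4=(-0.9425, 1.6284, 1.4065)
step 10: x0=(-0.7195, 1.2556, 1.0409) x1=(-1.3943, 1.0128, 0.9613) x2=(1.5518, 0.7595, 0.3991) x3=(-1.2148, -1.5663, 1.4481) x4=(-0.9429, 1.6279, 1.4148)
step 11: x0=(-0.7056, 1.2412, 1.0398) x1=(-1.3915, 1.0029, 0.9459) x2=(1.5528, 0.7679, 0.4117) x3=(-1.2101, -1.5575, 1.4537) x4=(-0.9427, 1.6267, 1.4235)
step 12: x0=(-0.6912, 1.2262, 1.0386) x1=(-1.3886, 0.9927, 0.9304) x2=(1.5528, 0.7761, 0.4246) x3=(-1.2049, -1.5476, 1.4591) x4=(-0.9419, 1.6250, 1.4325)
step 13: x0=(-0.6764, 1.2108, 1.0372) x1=(-1.3856, 0.9821, 0.9147) x2=(1.5520, 0.7841, 0.4378) x3=(-1.1993, -1.5366, 1.4643) x4=(-0.9406, 1.6228, 1.4419)
step 14: x0=(-0.6611, 1.1949, 1.0357) x1=(-1.3825, 0.9711, 0.8990) x2=(1.5502, 0.7920, 0.4512) x3=(-1.1933, -1.5245, 1.4693) x4=(-0.9388, 1.6199, 1.4516)
step 15: x0=(-0.6453, 1.1785, 1.0340) x1=(-1.3794, 0.9598, 0.8832) x2=(1.5476, 0.7998, 0.4649) x3=(-1.1869, -1.5112, 1.4740) x4=(-0.9363, 1.6165, 1.4616)
step 16: x0=(-0.6290, 1.1616, 1.0322) x1=(-1.3762, 0.9482, 0.8673) x2=(1.5440, 0.8074, 0.4789) x3=(-1.1801, -1.4969, 1.4786) x4=(-0.9334, 1.6125, 1.4720)
step 17: x0=(-0.6123, 1.1443, 1.0304) x1=(-1.3729, 0.9363, 0.8513) x2=(1.5395, 0.8149, 0.4932) x3=(-1.1729, -1.4816, 1.4829) x4=(-0.9299, 1.6079, 1.4826)
step 18: x0=(-0.5952, 1.1265, 1.0284) x1=(-1.3695, 0.9241, 0.8352) x2=(1.5342, 0.8222, 0.5077) x3=(-1.1652, -1.4651, 1.4870) x4=(-0.9259, 1.6027, 1.4936)
step 19: x0=(-0.5776, 1.1083, 1.0263) x1=(-1.3661, 0.9116, 0.8191) x2=(1.5280, 0.8293, 0.5225) x3=(-1.1573, -1.4477, 1.4909) x4=(-0.9214, 1.5969, 1.5048)
step 20: x0=(-0.5597, 1.0897, 1.0242) x1=(-1.3625, 0.8988, 0.8028) x2=(1.5209, 0.8363, 0.5374) x3=(-1.1489, -1.4292, 1.4946) x4=(-0.9164, 1.5905, 1.5163)
step 21: x0=(-0.5413, 1.0706, 1.0220) x1=(-1.3588, 0.8858, 0.7865) x2=(1.5130, 0.8431, 0.5527) x3=(-1.1401, -1.4098, 1.4981) x4=(-0.9109, 1.5834, 1.5280)
step 22: x0=(-0.5226, 1.0512, 1.0197) x1=(-1.3551, 0.8726, 0.7701) x2=(1.5043, 0.8498, 0.5681) x3=(-1.1309, -1.3894, 1.5014) x4=(-0.9050, 1.5758, 1.5400)
step 23: x0=(-0.5036, 1.0314, 1.0174) x1=(-1.3512, 0.8591, 0.7537) x2=(1.4948, 0.8563, 0.5837) x3=(-1.1214, -1.3681, 1.5044) x4=(-0.8986, 1.5676, 1.5522)
step 24: x0=(-0.4841, 1.0113, 1.0150) x1=(-1.3472, 0.8454, 0.7372) x2=(1.4845, 0.8626, 0.5996) x3=(-1.1115, -1.3458, 1.5073) x4=(-0.8917, 1.5588, 1.5646)
step 25: x0=(-0.4644, 0.9908, 1.0126) x1=(-1.3432, 0.8314, 0.7206) x2=(1.4734, 0.8687, 0.6157) x3=(-1.1012, -1.3227, 1.5100) x4=(-0.8844, 1.5494, 1.5772)
step 26: x0=(-0.4444, 0.9699, 1.0101) x1=(-1.3390, 0.8173, 0.7040) x2=(1.4615, 0.8747, 0.6319) x3=(-1.0906, -1.2987, 1.5125) x4=(-0.8767, 1.5394, 1.5900)
step 27: x0=(-0.4240, 0.9488, 1.0076) x1=(-1.3347, 0.8031, 0.6873) x2=(1.4489, 0.8804, 0.6484) x3=(-1.0796, -1.2738, 1.5148) x4=(-0.8686, 1.5288, 1.6029)
step 28: x0=(-0.4034, 0.9273, 1.0051) x1=(-1.3302, 0.7886, 0.6706) x2=(1.4356, 0.8861, 0.6650) x3=(-1.0683, -1.2481, 1.5169) x4=(-0.8600, 1.5176, 1.6160)
step 29: x0=(-0.3825, 0.9055, 1.0026) x1=(-1.3257, 0.7740, 0.6539) x2=(1.4215, 0.8915, 0.6817) x3=(-1.0567, -1.2217, 1.5188) x4=(-0.8511, 1.5059, 1.6292)
step 30: x0=(-0.3614, 0.8835, 1.0000) x1=(-1.3210, 0.7592, 0.6371) x2=(1.4068, 0.8967, 0.6987) x3=(-1.0447, -1.1945, 1.5206) x4=(-0.8418, 1.4936, 1.6425)
step 31: x0=(-0.3400, 0.8612, 0.9974) x1=(-1.3163, 0.7444, 0.6203) x2=(1.3914, 0.9018, 0.7158) x3=(-1.0323, -1.1666, 1.5222) x4=(-0.8321, 1.4808, 1.6559)

(-0.3400, 0.8612, 0.9974)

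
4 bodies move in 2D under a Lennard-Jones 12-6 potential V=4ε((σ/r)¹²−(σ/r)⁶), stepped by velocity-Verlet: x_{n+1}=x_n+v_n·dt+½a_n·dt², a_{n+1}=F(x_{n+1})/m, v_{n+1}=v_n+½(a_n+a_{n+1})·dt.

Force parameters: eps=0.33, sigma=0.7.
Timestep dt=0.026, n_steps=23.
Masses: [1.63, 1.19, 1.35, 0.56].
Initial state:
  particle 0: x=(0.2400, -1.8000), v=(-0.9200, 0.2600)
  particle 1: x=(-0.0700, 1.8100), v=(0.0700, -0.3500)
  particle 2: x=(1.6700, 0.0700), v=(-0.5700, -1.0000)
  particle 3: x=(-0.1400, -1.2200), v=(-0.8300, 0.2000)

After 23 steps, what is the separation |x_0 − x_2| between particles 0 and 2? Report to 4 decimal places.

step 0: x0=(0.2400, -1.8000) x1=(-0.0700, 1.8100) x2=(1.6700, 0.0700) x3=(-0.1400, -1.2200)
step 1: x0=(0.2176, -1.7956) x1=(-0.0682, 1.8009) x2=(1.6552, 0.0440) x3=(-0.1660, -1.2080)
step 2: x0=(0.1977, -1.7949) x1=(-0.0664, 1.7918) x2=(1.6404, 0.0180) x3=(-0.1992, -1.1851)
step 3: x0=(0.1789, -1.7960) x1=(-0.0645, 1.7827) x2=(1.6255, -0.0080) x3=(-0.2357, -1.1570)
step 4: x0=(0.1604, -1.7975) x1=(-0.0627, 1.7736) x2=(1.6107, -0.0340) x3=(-0.2730, -1.1277)
step 5: x0=(0.1418, -1.7989) x1=(-0.0609, 1.7645) x2=(1.5959, -0.0600) x3=(-0.3101, -1.0987)
step 6: x0=(0.1230, -1.7999) x1=(-0.0591, 1.7554) x2=(1.5810, -0.0860) x3=(-0.3465, -1.0708)
step 7: x0=(0.1039, -1.8006) x1=(-0.0572, 1.7463) x2=(1.5662, -0.1120) x3=(-0.3821, -1.0440)
step 8: x0=(0.0846, -1.8009) x1=(-0.0554, 1.7372) x2=(1.5513, -0.1380) x3=(-0.4171, -1.0183)
step 9: x0=(0.0651, -1.8008) x1=(-0.0536, 1.7281) x2=(1.5365, -0.1641) x3=(-0.4514, -0.9936)
step 10: x0=(0.0453, -1.8004) x1=(-0.0518, 1.7189) x2=(1.5216, -0.1901) x3=(-0.4851, -0.9698)
step 11: x0=(0.0254, -1.7997) x1=(-0.0499, 1.7098) x2=(1.5068, -0.2161) x3=(-0.5183, -0.9468)
step 12: x0=(0.0054, -1.7988) x1=(-0.0481, 1.7007) x2=(1.4919, -0.2421) x3=(-0.5511, -0.9244)
step 13: x0=(-0.0148, -1.7978) x1=(-0.0463, 1.6916) x2=(1.4771, -0.2681) x3=(-0.5835, -0.9027)
step 14: x0=(-0.0351, -1.7965) x1=(-0.0445, 1.6825) x2=(1.4622, -0.2941) x3=(-0.6156, -0.8814)
step 15: x0=(-0.0555, -1.7950) x1=(-0.0426, 1.6734) x2=(1.4473, -0.3202) x3=(-0.6473, -0.8606)
step 16: x0=(-0.0759, -1.7934) x1=(-0.0408, 1.6643) x2=(1.4325, -0.3462) x3=(-0.6788, -0.8403)
step 17: x0=(-0.0965, -1.7917) x1=(-0.0390, 1.6551) x2=(1.4176, -0.3722) x3=(-0.7101, -0.8203)
step 18: x0=(-0.1171, -1.7899) x1=(-0.0371, 1.6460) x2=(1.4027, -0.3982) x3=(-0.7411, -0.8006)
step 19: x0=(-0.1378, -1.7880) x1=(-0.0353, 1.6369) x2=(1.3878, -0.4243) x3=(-0.7720, -0.7812)
step 20: x0=(-0.1585, -1.7860) x1=(-0.0335, 1.6278) x2=(1.3729, -0.4503) x3=(-0.8027, -0.7620)
step 21: x0=(-0.1793, -1.7839) x1=(-0.0317, 1.6186) x2=(1.3580, -0.4763) x3=(-0.8332, -0.7431)
step 22: x0=(-0.2001, -1.7817) x1=(-0.0298, 1.6095) x2=(1.3431, -0.5024) x3=(-0.8636, -0.7244)
step 23: x0=(-0.2210, -1.7795) x1=(-0.0280, 1.6004) x2=(1.3282, -0.5284) x3=(-0.8939, -0.7059)

1.9913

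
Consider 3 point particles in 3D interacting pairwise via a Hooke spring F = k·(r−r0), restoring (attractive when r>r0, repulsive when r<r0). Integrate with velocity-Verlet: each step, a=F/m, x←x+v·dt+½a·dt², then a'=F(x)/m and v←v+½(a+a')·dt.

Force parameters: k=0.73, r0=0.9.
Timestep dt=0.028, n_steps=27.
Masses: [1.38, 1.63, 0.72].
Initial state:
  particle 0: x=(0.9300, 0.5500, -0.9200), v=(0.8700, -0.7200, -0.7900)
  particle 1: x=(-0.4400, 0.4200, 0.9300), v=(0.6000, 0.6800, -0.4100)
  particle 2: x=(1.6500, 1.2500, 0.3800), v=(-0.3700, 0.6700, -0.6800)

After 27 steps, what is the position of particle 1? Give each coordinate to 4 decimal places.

step 0: x0=(0.9300, 0.5500, -0.9200) x1=(-0.4400, 0.4200, 0.9300) x2=(1.6500, 1.2500, 0.3800)
step 1: x0=(0.9543, 0.5299, -0.9418) x1=(-0.4228, 0.4391, 0.9183) x2=(1.6390, 1.2684, 0.3609)
step 2: x0=(0.9783, 0.5099, -0.9628) x1=(-0.4049, 0.4585, 0.9060) x2=(1.6268, 1.2862, 0.3415)
step 3: x0=(1.0021, 0.4900, -0.9831) x1=(-0.3863, 0.4780, 0.8932) x2=(1.6133, 1.3033, 0.3220)
step 4: x0=(1.0257, 0.4703, -1.0027) x1=(-0.3669, 0.4977, 0.8799) x2=(1.5987, 1.3197, 0.3022)
step 5: x0=(1.0490, 0.4508, -1.0216) x1=(-0.3469, 0.5176, 0.8661) x2=(1.5829, 1.3354, 0.2823)
step 6: x0=(1.0720, 0.4314, -1.0398) x1=(-0.3261, 0.5376, 0.8517) x2=(1.5661, 1.3504, 0.2621)
step 7: x0=(1.0948, 0.4123, -1.0572) x1=(-0.3047, 0.5578, 0.8369) x2=(1.5482, 1.3647, 0.2418)
step 8: x0=(1.1174, 0.3933, -1.0738) x1=(-0.2825, 0.5781, 0.8214) x2=(1.5293, 1.3783, 0.2212)
step 9: x0=(1.1396, 0.3746, -1.0898) x1=(-0.2597, 0.5985, 0.8055) x2=(1.5094, 1.3911, 0.2005)
step 10: x0=(1.1616, 0.3562, -1.1050) x1=(-0.2363, 0.6190, 0.7890) x2=(1.4886, 1.4032, 0.1795)
step 11: x0=(1.1832, 0.3380, -1.1194) x1=(-0.2122, 0.6396, 0.7720) x2=(1.4670, 1.4146, 0.1583)
step 12: x0=(1.2046, 0.3201, -1.1332) x1=(-0.1875, 0.6603, 0.7545) x2=(1.4445, 1.4253, 0.1369)
step 13: x0=(1.2257, 0.3025, -1.1462) x1=(-0.1622, 0.6810, 0.7364) x2=(1.4212, 1.4352, 0.1153)
step 14: x0=(1.2464, 0.2853, -1.1584) x1=(-0.1363, 0.7019, 0.7178) x2=(1.3972, 1.4444, 0.0934)
step 15: x0=(1.2668, 0.2684, -1.1700) x1=(-0.1099, 0.7227, 0.6987) x2=(1.3725, 1.4529, 0.0714)
step 16: x0=(1.2869, 0.2518, -1.1808) x1=(-0.0828, 0.7436, 0.6791) x2=(1.3473, 1.4606, 0.0491)
step 17: x0=(1.3066, 0.2356, -1.1909) x1=(-0.0553, 0.7645, 0.6590) x2=(1.3214, 1.4676, 0.0266)
step 18: x0=(1.3260, 0.2197, -1.2003) x1=(-0.0272, 0.7854, 0.6383) x2=(1.2951, 1.4738, 0.0038)
step 19: x0=(1.3450, 0.2043, -1.2089) x1=(0.0014, 0.8063, 0.6172) x2=(1.2683, 1.4794, -0.0192)
step 20: x0=(1.3637, 0.1893, -1.2169) x1=(0.0304, 0.8271, 0.5956) x2=(1.2410, 1.4842, -0.0424)
step 21: x0=(1.3820, 0.1747, -1.2241) x1=(0.0599, 0.8479, 0.5735) x2=(1.2135, 1.4883, -0.0659)
step 22: x0=(1.3999, 0.1605, -1.2307) x1=(0.0899, 0.8687, 0.5509) x2=(1.1856, 1.4917, -0.0896)
step 23: x0=(1.4175, 0.1468, -1.2366) x1=(0.1203, 0.8893, 0.5278) x2=(1.1576, 1.4944, -0.1136)
step 24: x0=(1.4347, 0.1335, -1.2418) x1=(0.1511, 0.9099, 0.5043) x2=(1.1293, 1.4964, -0.1378)
step 25: x0=(1.4515, 0.1208, -1.2463) x1=(0.1822, 0.9304, 0.4804) x2=(1.1009, 1.4978, -0.1624)
step 26: x0=(1.4679, 0.1085, -1.2502) x1=(0.2138, 0.9508, 0.4560) x2=(1.0725, 1.4984, -0.1872)
step 27: x0=(1.4839, 0.0967, -1.2534) x1=(0.2456, 0.9710, 0.4312) x2=(1.0440, 1.4984, -0.2123)

(0.2456, 0.9710, 0.4312)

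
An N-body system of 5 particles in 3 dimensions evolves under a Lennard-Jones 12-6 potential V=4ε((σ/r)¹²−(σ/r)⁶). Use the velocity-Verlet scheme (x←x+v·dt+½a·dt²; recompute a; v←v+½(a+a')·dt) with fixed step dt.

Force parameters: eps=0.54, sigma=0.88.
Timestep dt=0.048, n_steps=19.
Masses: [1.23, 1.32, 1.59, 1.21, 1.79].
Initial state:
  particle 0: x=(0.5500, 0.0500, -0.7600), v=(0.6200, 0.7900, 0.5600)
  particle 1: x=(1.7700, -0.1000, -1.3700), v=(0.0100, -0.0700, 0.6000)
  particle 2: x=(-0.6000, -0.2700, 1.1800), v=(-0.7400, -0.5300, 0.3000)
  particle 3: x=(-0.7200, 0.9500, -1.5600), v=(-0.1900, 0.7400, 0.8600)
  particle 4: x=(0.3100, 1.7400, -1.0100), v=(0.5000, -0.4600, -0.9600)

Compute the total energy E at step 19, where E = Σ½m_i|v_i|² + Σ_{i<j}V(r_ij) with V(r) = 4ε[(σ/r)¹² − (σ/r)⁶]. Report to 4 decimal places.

3.4698

step 0: x0=(0.5500, 0.0500, -0.7600) x1=(1.7700, -0.1000, -1.3700) x2=(-0.6000, -0.2700, 1.1800) x3=(-0.7200, 0.9500, -1.5600) x4=(0.3100, 1.7400, -1.0100)
step 1: x0=(0.5801, 0.0880, -0.7334) x1=(1.7700, -0.1033, -1.3410) x2=(-0.6355, -0.2954, 1.1944) x3=(-0.7287, 0.9857, -1.5185) x4=(0.3338, 1.7177, -1.0562)
step 2: x0=(0.6111, 0.1263, -0.7075) x1=(1.7691, -0.1064, -1.3115) x2=(-0.6710, -0.3209, 1.2087) x3=(-0.7364, 1.0219, -1.4765) x4=(0.3571, 1.6947, -1.1026)
step 3: x0=(0.6429, 0.1647, -0.6822) x1=(1.7670, -0.1093, -1.2814) x2=(-0.7065, -0.3463, 1.2231) x3=(-0.7429, 1.0586, -1.4341) x4=(0.3797, 1.6711, -1.1492)
step 4: x0=(0.6758, 0.2033, -0.6578) x1=(1.7638, -0.1119, -1.2507) x2=(-0.7420, -0.3717, 1.2374) x3=(-0.7481, 1.0959, -1.3913) x4=(0.4015, 1.6468, -1.1959)
step 5: x0=(0.7099, 0.2420, -0.6344) x1=(1.7593, -0.1140, -1.2193) x2=(-0.7774, -0.3971, 1.2517) x3=(-0.7518, 1.1338, -1.3482) x4=(0.4225, 1.6217, -1.2426)
step 6: x0=(0.7452, 0.2807, -0.6120) x1=(1.7534, -0.1157, -1.1872) x2=(-0.8129, -0.4225, 1.2660) x3=(-0.7538, 1.1722, -1.3049) x4=(0.4426, 1.5958, -1.2893)
step 7: x0=(0.7818, 0.3193, -0.5908) x1=(1.7459, -0.1167, -1.1542) x2=(-0.8483, -0.4479, 1.2802) x3=(-0.7541, 1.2111, -1.2616) x4=(0.4617, 1.5692, -1.3359)
step 8: x0=(0.8200, 0.3578, -0.5711) x1=(1.7368, -0.1170, -1.1202) x2=(-0.8837, -0.4733, 1.2945) x3=(-0.7528, 1.2504, -1.2182) x4=(0.4799, 1.5418, -1.3821)
step 9: x0=(0.8598, 0.3958, -0.5528) x1=(1.7258, -0.1162, -1.0853) x2=(-0.9192, -0.4987, 1.3087) x3=(-0.7497, 1.2900, -1.1751) x4=(0.4971, 1.5138, -1.4280)
step 10: x0=(0.9013, 0.4333, -0.5362) x1=(1.7130, -0.1144, -1.0491) x2=(-0.9546, -0.5240, 1.3229) x3=(-0.7451, 1.3298, -1.1322) x4=(0.5134, 1.4853, -1.4733)
step 11: x0=(0.9446, 0.4700, -0.5214) x1=(1.6983, -0.1112, -1.0118) x2=(-0.9900, -0.5494, 1.3372) x3=(-0.7391, 1.3697, -1.0896) x4=(0.5290, 1.4562, -1.5181)
step 12: x0=(0.9895, 0.5057, -0.5083) x1=(1.6817, -0.1066, -0.9734) x2=(-1.0254, -0.5748, 1.3514) x3=(-0.7318, 1.4097, -1.0474) x4=(0.5440, 1.4267, -1.5623)
step 13: x0=(1.0355, 0.5406, -0.4967) x1=(1.6637, -0.1007, -0.9341) x2=(-1.0608, -0.6001, 1.3656) x3=(-0.7234, 1.4496, -1.0056) x4=(0.5586, 1.3968, -1.6058)
step 14: x0=(1.0817, 0.5755, -0.4859) x1=(1.6453, -0.0944, -0.8946) x2=(-1.0962, -0.6255, 1.3798) x3=(-0.7142, 1.4895, -0.9641) x4=(0.5727, 1.3666, -1.6487)
step 15: x0=(1.1264, 0.6121, -0.4747) x1=(1.6279, -0.0893, -0.8558) x2=(-1.1316, -0.6509, 1.3940) x3=(-0.7043, 1.5293, -0.9230) x4=(0.5866, 1.3362, -1.6910)
step 16: x0=(1.1679, 0.6531, -0.4618) x1=(1.6132, -0.0879, -0.8192) x2=(-1.1670, -0.6762, 1.4082) x3=(-0.6938, 1.5689, -0.8821) x4=(0.6004, 1.3057, -1.7328)
step 17: x0=(1.2059, 0.6999, -0.4467) x1=(1.6015, -0.0916, -0.7851) x2=(-1.2024, -0.7016, 1.4224) x3=(-0.6829, 1.6085, -0.8414) x4=(0.6140, 1.2749, -1.7741)
step 18: x0=(1.2418, 0.7508, -0.4303) x1=(1.5916, -0.0988, -0.7526) x2=(-1.2378, -0.7269, 1.4365) x3=(-0.6717, 1.6479, -0.8010) x4=(0.6277, 1.2441, -1.8150)
step 19: x0=(1.2769, 0.8029, -0.4138) x1=(1.5820, -0.1070, -0.7206) x2=(-1.2732, -0.7523, 1.4507) x3=(-0.6601, 1.6873, -0.7607) x4=(0.6413, 1.2131, -1.8554)
step 0 velocities: v0=(0.6200, 0.7900, 0.5600) v1=(0.0100, -0.0700, 0.6000) v2=(-0.7400, -0.5300, 0.3000) v3=(-0.1900, 0.7400, 0.8600) v4=(0.5000, -0.4600, -0.9600)
step 0: KE=3.8228, PE=-0.3500, E=3.4727
step 19 velocities: v0=(0.7345, 1.0752, 0.3354) v1=(-0.2034, -0.1593, 0.6710) v2=(-0.7372, -0.5280, 0.2954) v3=(0.2419, 0.8190, 0.8385) v4=(0.2841, -0.6452, -0.8394)
step 19: KE=4.1183, PE=-0.6484, E=3.4698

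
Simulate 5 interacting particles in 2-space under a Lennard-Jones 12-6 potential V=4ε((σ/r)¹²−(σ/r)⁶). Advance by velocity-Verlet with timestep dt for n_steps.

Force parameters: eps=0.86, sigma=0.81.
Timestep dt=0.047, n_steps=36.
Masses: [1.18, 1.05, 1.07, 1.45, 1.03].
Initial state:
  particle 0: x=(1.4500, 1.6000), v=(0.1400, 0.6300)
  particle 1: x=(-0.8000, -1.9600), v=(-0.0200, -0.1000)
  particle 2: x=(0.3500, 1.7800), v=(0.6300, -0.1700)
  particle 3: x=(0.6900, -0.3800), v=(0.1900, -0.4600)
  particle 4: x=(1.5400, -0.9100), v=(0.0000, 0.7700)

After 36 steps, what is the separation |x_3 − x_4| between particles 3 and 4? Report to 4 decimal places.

1.1104

step 0: x0=(1.4500, 1.6000) x1=(-0.8000, -1.9600) x2=(0.3500, 1.7800) x3=(0.6900, -0.3800) x4=(1.5400, -0.9100)
step 1: x0=(1.4548, 1.6299) x1=(-0.8009, -1.9647) x2=(0.3816, 1.7717) x3=(0.7006, -0.4026) x4=(1.5377, -0.8724)
step 2: x0=(1.4555, 1.6602) x1=(-0.8018, -1.9693) x2=(0.4176, 1.7627) x3=(0.7140, -0.4268) x4=(1.5313, -0.8324)
step 3: x0=(1.4517, 1.6909) x1=(-0.8026, -1.9739) x2=(0.4586, 1.7531) x3=(0.7277, -0.4511) x4=(1.5245, -0.7923)
step 4: x0=(1.4432, 1.7219) x1=(-0.8033, -1.9784) x2=(0.5049, 1.7432) x3=(0.7340, -0.4722) x4=(1.5280, -0.7565)
step 5: x0=(1.4317, 1.7529) x1=(-0.8040, -1.9829) x2=(0.5544, 1.7332) x3=(0.7246, -0.4877) x4=(1.5536, -0.7287)
step 6: x0=(1.4267, 1.7840) x1=(-0.8047, -1.9873) x2=(0.5968, 1.7229) x3=(0.7064, -0.5006) x4=(1.5914, -0.7043)
step 7: x0=(1.4493, 1.8170) x1=(-0.8053, -1.9917) x2=(0.6087, 1.7104) x3=(0.6882, -0.5135) x4=(1.6294, -0.6800)
step 8: x0=(1.4901, 1.8524) x1=(-0.8058, -1.9961) x2=(0.6006, 1.6952) x3=(0.6730, -0.5269) x4=(1.6630, -0.6549)
step 9: x0=(1.5317, 1.8879) x1=(-0.8063, -2.0003) x2=(0.5915, 1.6798) x3=(0.6616, -0.5408) x4=(1.6911, -0.6290)
step 10: x0=(1.5693, 1.9224) x1=(-0.8067, -2.0046) x2=(0.5868, 1.6654) x3=(0.6539, -0.5550) x4=(1.7140, -0.6027)
step 11: x0=(1.6024, 1.9557) x1=(-0.8071, -2.0087) x2=(0.5873, 1.6522) x3=(0.6497, -0.5693) x4=(1.7318, -0.5761)
step 12: x0=(1.6312, 1.9878) x1=(-0.8073, -2.0128) x2=(0.5924, 1.6403) x3=(0.6488, -0.5837) x4=(1.7450, -0.5494)
step 13: x0=(1.6563, 2.0185) x1=(-0.8076, -2.0169) x2=(0.6015, 1.6297) x3=(0.6510, -0.5980) x4=(1.7537, -0.5229)
step 14: x0=(1.6782, 2.0481) x1=(-0.8077, -2.0208) x2=(0.6143, 1.6204) x3=(0.6562, -0.6121) x4=(1.7582, -0.4966)
step 15: x0=(1.6972, 2.0765) x1=(-0.8078, -2.0248) x2=(0.6302, 1.6123) x3=(0.6644, -0.6259) x4=(1.7584, -0.4707)
step 16: x0=(1.7135, 2.1036) x1=(-0.8078, -2.0286) x2=(0.6492, 1.6054) x3=(0.6755, -0.6392) x4=(1.7543, -0.4453)
step 17: x0=(1.7272, 2.1296) x1=(-0.8078, -2.0324) x2=(0.6709, 1.5997) x3=(0.6897, -0.6520) x4=(1.7459, -0.4208)
step 18: x0=(1.7386, 2.1544) x1=(-0.8077, -2.0361) x2=(0.6953, 1.5953) x3=(0.7071, -0.6641) x4=(1.7329, -0.3971)
step 19: x0=(1.7476, 2.1778) x1=(-0.8075, -2.0398) x2=(0.7223, 1.5922) x3=(0.7279, -0.6753) x4=(1.7150, -0.3747)
step 20: x0=(1.7543, 2.2000) x1=(-0.8073, -2.0434) x2=(0.7519, 1.5905) x3=(0.7522, -0.6855) x4=(1.6919, -0.3537)
step 21: x0=(1.7586, 2.2206) x1=(-0.8070, -2.0470) x2=(0.7842, 1.5903) x3=(0.7802, -0.6943) x4=(1.6638, -0.3345)
step 22: x0=(1.7604, 2.2396) x1=(-0.8066, -2.0505) x2=(0.8192, 1.5918) x3=(0.8110, -0.7020) x4=(1.6315, -0.3169)
step 23: x0=(1.7595, 2.2568) x1=(-0.8062, -2.0539) x2=(0.8571, 1.5952) x3=(0.8414, -0.7098) x4=(1.5997, -0.2990)
step 24: x0=(1.7558, 2.2719) x1=(-0.8057, -2.0574) x2=(0.8983, 1.6008) x3=(0.8636, -0.7220) x4=(1.5793, -0.2747)
step 25: x0=(1.7490, 2.2845) x1=(-0.8052, -2.0607) x2=(0.9429, 1.6089) x3=(0.8719, -0.7430) x4=(1.5785, -0.2381)
step 26: x0=(1.7388, 2.2942) x1=(-0.8046, -2.0641) x2=(0.9913, 1.6201) x3=(0.8740, -0.7683) x4=(1.5863, -0.1952)
step 27: x0=(1.7250, 2.3007) x1=(-0.8040, -2.0674) x2=(1.0437, 1.6347) x3=(0.8765, -0.7933) x4=(1.5935, -0.1527)
step 28: x0=(1.7085, 2.3045) x1=(-0.8033, -2.0706) x2=(1.0991, 1.6520) x3=(0.8814, -0.8161) x4=(1.5971, -0.1131)
step 29: x0=(1.6939, 2.3104) x1=(-0.8026, -2.0738) x2=(1.1524, 1.6668) x3=(0.8891, -0.8362) x4=(1.5968, -0.0771)
step 30: x0=(1.6934, 2.3329) x1=(-0.8018, -2.0770) x2=(1.1903, 1.6631) x3=(0.8993, -0.8535) x4=(1.5928, -0.0448)
step 31: x0=(1.7072, 2.3746) x1=(-0.8009, -2.0801) x2=(1.2124, 1.6380) x3=(0.9117, -0.8683) x4=(1.5855, -0.0159)
step 32: x0=(1.7232, 2.4194) x1=(-0.8000, -2.0832) x2=(1.2321, 1.6090) x3=(0.9261, -0.8804) x4=(1.5754, 0.0097)
step 33: x0=(1.7374, 2.4613) x1=(-0.7990, -2.0862) x2=(1.2539, 1.5829) x3=(0.9423, -0.8901) x4=(1.5626, 0.0321)
step 34: x0=(1.7493, 2.4990) x1=(-0.7980, -2.0892) x2=(1.2784, 1.5609) x3=(0.9601, -0.8973) x4=(1.5474, 0.0516)
step 35: x0=(1.7592, 2.5326) x1=(-0.7969, -2.0922) x2=(1.3051, 1.5428) x3=(0.9795, -0.9021) x4=(1.5299, 0.0682)
step 36: x0=(1.7674, 2.5626) x1=(-0.7958, -2.0951) x2=(1.3338, 1.5279) x3=(1.0002, -0.9043) x4=(1.5102, 0.0820)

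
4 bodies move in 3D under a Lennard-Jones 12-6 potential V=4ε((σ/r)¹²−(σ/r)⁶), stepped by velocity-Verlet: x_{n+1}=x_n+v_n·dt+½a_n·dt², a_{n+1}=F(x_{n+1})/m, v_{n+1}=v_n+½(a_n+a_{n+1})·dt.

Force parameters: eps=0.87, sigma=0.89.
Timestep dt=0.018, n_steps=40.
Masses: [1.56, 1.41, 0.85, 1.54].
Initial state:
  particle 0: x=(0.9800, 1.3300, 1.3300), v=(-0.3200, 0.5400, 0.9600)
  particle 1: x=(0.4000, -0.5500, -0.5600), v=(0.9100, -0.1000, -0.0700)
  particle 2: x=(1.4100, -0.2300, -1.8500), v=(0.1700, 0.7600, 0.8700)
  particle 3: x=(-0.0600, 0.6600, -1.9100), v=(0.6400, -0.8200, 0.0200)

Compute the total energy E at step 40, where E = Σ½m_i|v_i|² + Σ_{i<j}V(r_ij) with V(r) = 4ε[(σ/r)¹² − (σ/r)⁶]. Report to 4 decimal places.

step 0: x0=(0.9800, 1.3300, 1.3300) x1=(0.4000, -0.5500, -0.5600) x2=(1.4100, -0.2300, -1.8500) x3=(-0.0600, 0.6600, -1.9100)
step 1: x0=(0.9742, 1.3397, 1.3473) x1=(0.4164, -0.5518, -0.5613) x2=(1.4130, -0.2163, -1.8343) x3=(-0.0485, 0.6452, -1.9096)
step 2: x0=(0.9685, 1.3494, 1.3646) x1=(0.4328, -0.5535, -0.5627) x2=(1.4158, -0.2026, -1.8185) x3=(-0.0369, 0.6304, -1.9092)
step 3: x0=(0.9627, 1.3592, 1.3818) x1=(0.4493, -0.5552, -0.5641) x2=(1.4185, -0.1888, -1.8026) x3=(-0.0252, 0.6155, -1.9088)
step 4: x0=(0.9570, 1.3689, 1.3991) x1=(0.4658, -0.5569, -0.5656) x2=(1.4210, -0.1751, -1.7867) x3=(-0.0135, 0.6006, -1.9084)
step 5: x0=(0.9512, 1.3786, 1.4164) x1=(0.4823, -0.5585, -0.5672) x2=(1.4233, -0.1613, -1.7706) x3=(-0.0017, 0.5856, -1.9079)
step 6: x0=(0.9454, 1.3883, 1.4336) x1=(0.4989, -0.5601, -0.5690) x2=(1.4255, -0.1475, -1.7545) x3=(0.0101, 0.5706, -1.9074)
step 7: x0=(0.9397, 1.3980, 1.4509) x1=(0.5156, -0.5617, -0.5708) x2=(1.4274, -0.1337, -1.7382) x3=(0.0221, 0.5555, -1.9069)
step 8: x0=(0.9339, 1.4077, 1.4682) x1=(0.5323, -0.5632, -0.5727) x2=(1.4290, -0.1198, -1.7218) x3=(0.0341, 0.5404, -1.9063)
step 9: x0=(0.9281, 1.4174, 1.4854) x1=(0.5490, -0.5646, -0.5747) x2=(1.4304, -0.1059, -1.7053) x3=(0.0462, 0.5252, -1.9057)
step 10: x0=(0.9224, 1.4271, 1.5027) x1=(0.5658, -0.5659, -0.5768) x2=(1.4315, -0.0921, -1.6886) x3=(0.0584, 0.5100, -1.9051)
step 11: x0=(0.9166, 1.4368, 1.5200) x1=(0.5827, -0.5672, -0.5791) x2=(1.4323, -0.0782, -1.6718) x3=(0.0707, 0.4946, -1.9044)
step 12: x0=(0.9109, 1.4465, 1.5372) x1=(0.5997, -0.5685, -0.5815) x2=(1.4327, -0.0643, -1.6549) x3=(0.0831, 0.4792, -1.9037)
step 13: x0=(0.9051, 1.4563, 1.5545) x1=(0.6167, -0.5696, -0.5841) x2=(1.4328, -0.0504, -1.6378) x3=(0.0957, 0.4638, -1.9029)
step 14: x0=(0.8993, 1.4660, 1.5718) x1=(0.6338, -0.5706, -0.5868) x2=(1.4325, -0.0365, -1.6205) x3=(0.1084, 0.4482, -1.9020)
step 15: x0=(0.8936, 1.4757, 1.5890) x1=(0.6511, -0.5716, -0.5897) x2=(1.4318, -0.0227, -1.6031) x3=(0.1213, 0.4326, -1.9011)
step 16: x0=(0.8878, 1.4854, 1.6063) x1=(0.6684, -0.5724, -0.5928) x2=(1.4306, -0.0089, -1.5855) x3=(0.1343, 0.4169, -1.9002)
step 17: x0=(0.8820, 1.4951, 1.6235) x1=(0.6858, -0.5732, -0.5961) x2=(1.4288, 0.0049, -1.5677) x3=(0.1475, 0.4012, -1.8991)
step 18: x0=(0.8763, 1.5048, 1.6408) x1=(0.7033, -0.5737, -0.5996) x2=(1.4266, 0.0186, -1.5496) x3=(0.1609, 0.3853, -1.8980)
step 19: x0=(0.8705, 1.5145, 1.6580) x1=(0.7210, -0.5742, -0.6033) x2=(1.4237, 0.0322, -1.5314) x3=(0.1745, 0.3694, -1.8968)
step 20: x0=(0.8647, 1.5242, 1.6753) x1=(0.7388, -0.5745, -0.6073) x2=(1.4203, 0.0457, -1.5130) x3=(0.1884, 0.3533, -1.8954)
step 21: x0=(0.8590, 1.5339, 1.6925) x1=(0.7567, -0.5745, -0.6115) x2=(1.4161, 0.0590, -1.4943) x3=(0.2024, 0.3372, -1.8940)
step 22: x0=(0.8532, 1.5436, 1.7098) x1=(0.7748, -0.5744, -0.6160) x2=(1.4112, 0.0722, -1.4754) x3=(0.2168, 0.3210, -1.8924)
step 23: x0=(0.8475, 1.5533, 1.7270) x1=(0.7931, -0.5741, -0.6208) x2=(1.4054, 0.0851, -1.4562) x3=(0.2315, 0.3047, -1.8907)
step 24: x0=(0.8417, 1.5629, 1.7443) x1=(0.8115, -0.5735, -0.6260) x2=(1.3989, 0.0978, -1.4367) x3=(0.2464, 0.2883, -1.8889)
step 25: x0=(0.8359, 1.5726, 1.7615) x1=(0.8301, -0.5726, -0.6315) x2=(1.3914, 0.1102, -1.4170) x3=(0.2617, 0.2719, -1.8868)
step 26: x0=(0.8302, 1.5823, 1.7788) x1=(0.8489, -0.5714, -0.6374) x2=(1.3829, 0.1222, -1.3970) x3=(0.2773, 0.2553, -1.8846)
step 27: x0=(0.8244, 1.5920, 1.7960) x1=(0.8680, -0.5699, -0.6436) x2=(1.3735, 0.1338, -1.3768) x3=(0.2934, 0.2387, -1.8821)
step 28: x0=(0.8186, 1.6017, 1.8133) x1=(0.8872, -0.5680, -0.6503) x2=(1.3629, 0.1449, -1.3563) x3=(0.3098, 0.2220, -1.8795)
step 29: x0=(0.8129, 1.6114, 1.8305) x1=(0.9066, -0.5657, -0.6574) x2=(1.3513, 0.1555, -1.3356) x3=(0.3266, 0.2052, -1.8765)
step 30: x0=(0.8071, 1.6211, 1.8478) x1=(0.9262, -0.5630, -0.6649) x2=(1.3386, 0.1655, -1.3147) x3=(0.3439, 0.1883, -1.8733)
step 31: x0=(0.8013, 1.6308, 1.8650) x1=(0.9459, -0.5599, -0.6727) x2=(1.3249, 0.1750, -1.2938) x3=(0.3616, 0.1714, -1.8698)
step 32: x0=(0.7956, 1.6405, 1.8822) x1=(0.9658, -0.5565, -0.6809) x2=(1.3101, 0.1841, -1.2729) x3=(0.3798, 0.1545, -1.8659)
step 33: x0=(0.7898, 1.6502, 1.8995) x1=(0.9856, -0.5530, -0.6892) x2=(1.2946, 0.1931, -1.2525) x3=(0.3985, 0.1375, -1.8617)
step 34: x0=(0.7841, 1.6599, 1.9167) x1=(1.0053, -0.5495, -0.6976) x2=(1.2784, 0.2023, -1.2327) x3=(0.4176, 0.1205, -1.8571)
step 35: x0=(0.7783, 1.6696, 1.9340) x1=(1.0247, -0.5467, -0.7056) x2=(1.2620, 0.2124, -1.2142) x3=(0.4371, 0.1034, -1.8521)
step 36: x0=(0.7725, 1.6793, 1.9512) x1=(1.0436, -0.5449, -0.7129) x2=(1.2455, 0.2244, -1.1973) x3=(0.4570, 0.0863, -1.8468)
step 37: x0=(0.7668, 1.6890, 1.9684) x1=(1.0621, -0.5447, -0.7193) x2=(1.2295, 0.2391, -1.1826) x3=(0.4772, 0.0692, -1.8411)
step 38: x0=(0.7610, 1.6986, 1.9857) x1=(1.0800, -0.5465, -0.7247) x2=(1.2138, 0.2571, -1.1701) x3=(0.4976, 0.0520, -1.8352)
step 39: x0=(0.7552, 1.7083, 2.0029) x1=(1.0976, -0.5500, -0.7292) x2=(1.1988, 0.2783, -1.1593) x3=(0.5181, 0.0348, -1.8291)
step 40: x0=(0.7495, 1.7180, 2.0202) x1=(1.1149, -0.5550, -0.7331) x2=(1.1842, 0.3021, -1.1495) x3=(0.5385, 0.0174, -1.8231)
step 0 velocities: v0=(-0.3200, 0.5400, 0.9600) v1=(0.9100, -0.1000, -0.0700) v2=(0.1700, 0.7600, 0.8700) v3=(0.6400, -0.8200, 0.0200)
step 0: KE=3.0334, PE=-0.1897, E=2.8437
step 40 velocities: v0=(-0.3202, 0.5383, 0.9576) v1=(0.9547, -0.2981, -0.2096) v2=(-0.7901, 1.3661, 0.5362) v3=(1.1292, -0.9714, 0.3346)
step 40: KE=4.7326, PE=-1.8922, E=2.8403

2.8403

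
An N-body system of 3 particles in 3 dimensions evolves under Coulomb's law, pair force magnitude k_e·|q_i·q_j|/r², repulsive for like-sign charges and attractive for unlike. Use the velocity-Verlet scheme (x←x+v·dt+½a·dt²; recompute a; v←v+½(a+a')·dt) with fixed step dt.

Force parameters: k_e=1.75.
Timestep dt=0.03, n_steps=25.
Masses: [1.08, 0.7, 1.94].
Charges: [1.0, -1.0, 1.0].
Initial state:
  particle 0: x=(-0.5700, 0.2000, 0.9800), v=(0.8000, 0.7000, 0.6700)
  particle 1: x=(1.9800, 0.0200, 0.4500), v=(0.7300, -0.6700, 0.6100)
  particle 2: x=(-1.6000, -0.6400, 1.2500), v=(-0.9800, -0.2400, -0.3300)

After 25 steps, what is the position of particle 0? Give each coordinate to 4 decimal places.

step 0: x0=(-0.5700, 0.2000, 0.9800) x1=(1.9800, 0.0200, 0.4500) x2=(-1.6000, -0.6400, 1.2500)
step 1: x0=(-0.5456, 0.2212, 1.0000) x1=(2.0017, -0.0001, 0.4684) x2=(-1.6295, -0.6473, 1.2401)
step 2: x0=(-0.5204, 0.2429, 1.0198) x1=(2.0228, -0.0202, 0.4868) x2=(-1.6593, -0.6549, 1.2303)
step 3: x0=(-0.4945, 0.2650, 1.0395) x1=(2.0436, -0.0403, 0.5053) x2=(-1.6894, -0.6627, 1.2206)
step 4: x0=(-0.4679, 0.2874, 1.0591) x1=(2.0638, -0.0604, 0.5240) x2=(-1.7196, -0.6707, 1.2108)
step 5: x0=(-0.4406, 0.3101, 1.0786) x1=(2.0836, -0.0804, 0.5427) x2=(-1.7501, -0.6789, 1.2011)
step 6: x0=(-0.4127, 0.3332, 1.0980) x1=(2.1029, -0.1005, 0.5616) x2=(-1.7808, -0.6872, 1.1914)
step 7: x0=(-0.3842, 0.3565, 1.1173) x1=(2.1218, -0.1205, 0.5805) x2=(-1.8116, -0.6958, 1.1818)
step 8: x0=(-0.3551, 0.3800, 1.1365) x1=(2.1402, -0.1404, 0.5995) x2=(-1.8426, -0.7044, 1.1721)
step 9: x0=(-0.3254, 0.4038, 1.1557) x1=(2.1582, -0.1603, 0.6186) x2=(-1.8737, -0.7132, 1.1624)
step 10: x0=(-0.2952, 0.4277, 1.1749) x1=(2.1757, -0.1802, 0.6378) x2=(-1.9049, -0.7221, 1.1527)
step 11: x0=(-0.2645, 0.4518, 1.1940) x1=(2.1927, -0.2000, 0.6570) x2=(-1.9363, -0.7312, 1.1430)
step 12: x0=(-0.2333, 0.4761, 1.2131) x1=(2.2094, -0.2197, 0.6764) x2=(-1.9678, -0.7403, 1.1333)
step 13: x0=(-0.2017, 0.5004, 1.2321) x1=(2.2255, -0.2394, 0.6958) x2=(-1.9994, -0.7496, 1.1235)
step 14: x0=(-0.1696, 0.5249, 1.2511) x1=(2.2413, -0.2590, 0.7153) x2=(-2.0311, -0.7589, 1.1138)
step 15: x0=(-0.1370, 0.5495, 1.2701) x1=(2.2566, -0.2784, 0.7349) x2=(-2.0629, -0.7683, 1.1041)
step 16: x0=(-0.1041, 0.5742, 1.2891) x1=(2.2715, -0.2978, 0.7546) x2=(-2.0947, -0.7778, 1.0943)
step 17: x0=(-0.0707, 0.5989, 1.3080) x1=(2.2860, -0.3171, 0.7744) x2=(-2.1267, -0.7874, 1.0845)
step 18: x0=(-0.0370, 0.6237, 1.3270) x1=(2.3000, -0.3363, 0.7942) x2=(-2.1587, -0.7970, 1.0747)
step 19: x0=(-0.0028, 0.6485, 1.3458) x1=(2.3137, -0.3554, 0.8141) x2=(-2.1907, -0.8067, 1.0649)
step 20: x0=(0.0317, 0.6734, 1.3647) x1=(2.3269, -0.3743, 0.8341) x2=(-2.2229, -0.8165, 1.0551)
step 21: x0=(0.0666, 0.6982, 1.3836) x1=(2.3397, -0.3931, 0.8541) x2=(-2.2550, -0.8263, 1.0453)
step 22: x0=(0.1018, 0.7231, 1.4024) x1=(2.3521, -0.4118, 0.8743) x2=(-2.2873, -0.8362, 1.0354)
step 23: x0=(0.1373, 0.7480, 1.4212) x1=(2.3641, -0.4304, 0.8945) x2=(-2.3195, -0.8461, 1.0255)
step 24: x0=(0.1732, 0.7729, 1.4400) x1=(2.3757, -0.4488, 0.9148) x2=(-2.3518, -0.8560, 1.0157)
step 25: x0=(0.2094, 0.7977, 1.4587) x1=(2.3870, -0.4670, 0.9351) x2=(-2.3842, -0.8661, 1.0058)

(0.2094, 0.7977, 1.4587)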